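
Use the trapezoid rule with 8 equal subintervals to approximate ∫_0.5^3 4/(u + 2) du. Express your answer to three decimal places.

2.776

Δu = (3 − 0.5)/8 = 0.3125.
f(0.5) = 1.6, f(0.8125) = 64/45, f(1.125) = 1.28, f(1.4375) = 64/55, f(1.75) = 16/15, f(2.0625) = 64/65, f(2.375) = 32/35, f(2.6875) = 64/75, f(3) = 0.8.
T_8 = (Δu/2)·[f(u_0) + 2f(u_1) + ... + 2f(u_{7}) + f(u_8)].
Sum ≈ 2.776.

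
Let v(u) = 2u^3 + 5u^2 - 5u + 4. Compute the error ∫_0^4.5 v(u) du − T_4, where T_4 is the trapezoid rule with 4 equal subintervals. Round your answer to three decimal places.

-17.561

Exact integral: ∫_0^4.5 v(u) du = 324.28125.
T_4 ≈ 341.84180.
Error ≈ 324.28125 − 341.84180 ≈ -17.561.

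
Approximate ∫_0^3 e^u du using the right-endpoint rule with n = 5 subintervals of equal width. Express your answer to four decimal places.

Δu = (3 − 0)/5 = 0.6.
Right endpoints: 0.6, 1.2, 1.8, 2.4, 3.
f(0.6) ≈ 1.8221, f(1.2) ≈ 3.3201, f(1.8) ≈ 6.0496, f(2.4) ≈ 11.0232, f(3) ≈ 20.0855.
Sum = Δu · [f(0.6) + f(1.2) + f(1.8) + f(2.4) + f(3)].
Sum ≈ 25.3804.

25.3804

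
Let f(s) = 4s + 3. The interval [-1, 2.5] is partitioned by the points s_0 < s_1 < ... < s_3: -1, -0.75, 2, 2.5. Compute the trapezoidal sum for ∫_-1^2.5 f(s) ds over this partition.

Subinterval widths: 0.25, 2.75, 0.5.
f(-1) = -1, f(-0.75) = 0, f(2) = 11, f(2.5) = 13.
On each subinterval the trapezoid contributes (Δs_i/2)·[f(s_{i-1}) + f(s_i)].
Sum = 21.

21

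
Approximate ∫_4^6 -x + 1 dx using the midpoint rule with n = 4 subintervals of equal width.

-8

Δx = (6 − 4)/4 = 0.5.
Midpoints: 4.25, 4.75, 5.25, 5.75.
f(4.25) = -3.25, f(4.75) = -3.75, f(5.25) = -4.25, f(5.75) = -4.75.
Sum = Δx · [f(4.25) + f(4.75) + f(5.25) + f(5.75)].
Sum = -8.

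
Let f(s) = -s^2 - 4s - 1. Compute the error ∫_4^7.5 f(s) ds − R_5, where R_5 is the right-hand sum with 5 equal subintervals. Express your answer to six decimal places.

Exact integral: ∫_4^7.5 f(s) ds ≈ -203.29166667.
R_5 = -222.565.
Error ≈ -203.29166667 − (-222.565) ≈ 19.273333.

19.273333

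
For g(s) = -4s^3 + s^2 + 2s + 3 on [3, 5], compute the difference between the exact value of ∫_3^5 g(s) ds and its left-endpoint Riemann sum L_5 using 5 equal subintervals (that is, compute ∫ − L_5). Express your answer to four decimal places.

-71.8933

Exact integral: ∫_3^5 g(s) ds ≈ -489.333333.
L_5 = -417.44.
Error ≈ -489.333333 − (-417.44) ≈ -71.8933.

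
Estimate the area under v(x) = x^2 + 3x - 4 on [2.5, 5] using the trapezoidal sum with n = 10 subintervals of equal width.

Δx = (5 − 2.5)/10 = 0.25.
v(2.5) = 9.75, v(2.75) = 11.8125, v(3) = 14, v(3.25) = 16.3125, v(3.5) = 18.75, v(3.75) = 21.3125, v(4) = 24, v(4.25) = 26.8125, v(4.5) = 29.75, v(4.75) = 32.8125, v(5) = 36.
T_10 = (Δx/2)·[v(x_0) + 2v(x_1) + ... + 2v(x_{9}) + v(x_10)].
Sum = 54.609375.

54.609375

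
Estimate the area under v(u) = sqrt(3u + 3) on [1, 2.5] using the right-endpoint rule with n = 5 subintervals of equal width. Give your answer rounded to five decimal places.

4.41239

Δu = (2.5 − 1)/5 = 0.3.
Right endpoints: 1.3, 1.6, 1.9, 2.2, 2.5.
v(1.3) ≈ 2.62679, v(1.6) ≈ 2.79285, v(1.9) ≈ 2.94958, v(2.2) ≈ 3.09839, v(2.5) ≈ 3.24037.
Sum = Δu · [v(1.3) + v(1.6) + v(1.9) + v(2.2) + v(2.5)].
Sum ≈ 4.41239.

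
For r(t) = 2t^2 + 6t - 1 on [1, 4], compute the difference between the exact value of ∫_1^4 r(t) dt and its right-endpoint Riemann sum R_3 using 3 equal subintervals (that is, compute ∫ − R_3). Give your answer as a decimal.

-25

Exact integral: ∫_1^4 r(t) dt = 84.
R_3 = 109.
Error = 84 − 109 = -25.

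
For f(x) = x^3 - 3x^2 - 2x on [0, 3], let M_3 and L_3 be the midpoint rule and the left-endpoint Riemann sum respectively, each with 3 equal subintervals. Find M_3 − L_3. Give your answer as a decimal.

-4.125

M_3 = -16.125.
L_3 = -12.
M_3 − L_3 = -4.125.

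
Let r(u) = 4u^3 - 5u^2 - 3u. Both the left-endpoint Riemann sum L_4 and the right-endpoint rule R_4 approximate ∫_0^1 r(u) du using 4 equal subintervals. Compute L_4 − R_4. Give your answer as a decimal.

1

L_4 = -1.65625.
R_4 = -2.65625.
L_4 − R_4 = 1.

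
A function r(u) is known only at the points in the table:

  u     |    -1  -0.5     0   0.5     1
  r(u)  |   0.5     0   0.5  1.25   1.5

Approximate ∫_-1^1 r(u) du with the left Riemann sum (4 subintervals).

1.125

Δu = 0.5.
Sum = 0.5·[0.5 + 0 + 0.5 + 1.25] = 1.125.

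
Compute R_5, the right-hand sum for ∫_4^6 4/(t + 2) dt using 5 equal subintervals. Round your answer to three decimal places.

Δt = (6 − 4)/5 = 0.4.
Right endpoints: 4.4, 4.8, 5.2, 5.6, 6.
f(4.4) = 0.625, f(4.8) = 10/17, f(5.2) = 5/9, f(5.6) = 10/19, f(6) = 0.5.
Sum = Δt · [f(4.4) + f(4.8) + f(5.2) + f(5.6) + f(6)].
Sum ≈ 1.118.

1.118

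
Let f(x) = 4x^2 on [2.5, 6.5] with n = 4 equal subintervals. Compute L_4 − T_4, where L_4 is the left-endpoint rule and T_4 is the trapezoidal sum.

L_4 = 276.
T_4 = 348.
L_4 − T_4 = -72.

-72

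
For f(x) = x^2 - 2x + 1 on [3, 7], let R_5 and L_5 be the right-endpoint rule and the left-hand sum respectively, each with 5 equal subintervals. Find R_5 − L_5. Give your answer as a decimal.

25.6

R_5 = 82.56.
L_5 = 56.96.
R_5 − L_5 = 25.6.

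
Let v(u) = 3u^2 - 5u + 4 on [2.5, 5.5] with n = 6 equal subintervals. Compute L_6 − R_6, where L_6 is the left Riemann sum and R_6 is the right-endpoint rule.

L_6 = 88.875.
R_6 = 117.375.
L_6 − R_6 = -28.5.

-28.5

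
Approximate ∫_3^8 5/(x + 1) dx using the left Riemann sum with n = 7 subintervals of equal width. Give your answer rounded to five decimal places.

Δx = (8 − 3)/7 = 5/7.
Left endpoints: 3, 26/7, 31/7, 36/7, 41/7, 46/7, 51/7.
f(3) = 1.25, f(26/7) = 35/33, f(31/7) = 35/38, f(36/7) = 35/43, f(41/7) = 35/48, f(46/7) = 35/53, f(51/7) = 35/58.
Sum = Δx · [f(3) + f(26/7) + f(31/7) + ...].
Sum ≈ 4.31329.

4.31329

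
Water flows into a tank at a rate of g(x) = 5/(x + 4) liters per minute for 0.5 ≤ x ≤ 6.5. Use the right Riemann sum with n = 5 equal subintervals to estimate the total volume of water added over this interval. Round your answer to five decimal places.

Δx = (6.5 − 0.5)/5 = 1.2.
Right endpoints: 1.7, 2.9, 4.1, 5.3, 6.5.
g(1.7) = 50/57, g(2.9) = 50/69, g(4.1) = 50/81, g(5.3) = 50/93, g(6.5) = 10/21.
Sum = Δx · [g(1.7) + g(2.9) + g(4.1) + g(5.3) + g(6.5)].
Sum ≈ 3.87953.

3.87953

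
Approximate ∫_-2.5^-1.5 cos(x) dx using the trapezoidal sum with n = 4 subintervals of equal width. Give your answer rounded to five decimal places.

-0.39694

Δx = (-1.5 − (-2.5))/4 = 0.25.
f(-2.5) ≈ -0.80114, f(-2.25) ≈ -0.62817, f(-2) ≈ -0.41615, f(-1.75) ≈ -0.17825, f(-1.5) ≈ 0.07074.
T_4 = (Δx/2)·[f(x_0) + 2f(x_1) + 2f(x_2) + 2f(x_3) + f(x_4)].
Sum ≈ -0.39694.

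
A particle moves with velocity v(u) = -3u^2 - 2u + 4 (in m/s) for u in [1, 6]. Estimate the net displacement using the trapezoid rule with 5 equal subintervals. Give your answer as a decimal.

Δu = (6 − 1)/5 = 1.
v(1) = -1, v(2) = -12, v(3) = -29, v(4) = -52, v(5) = -81, v(6) = -116.
T_5 = (Δu/2)·[v(u_0) + 2v(u_1) + ... + 2v(u_{4}) + v(u_5)].
Sum = -232.5.

-232.5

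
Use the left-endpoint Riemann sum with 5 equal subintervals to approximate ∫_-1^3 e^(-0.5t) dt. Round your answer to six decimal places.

Δt = (3 − (-1))/5 = 0.8.
Left endpoints: -1, -0.2, 0.6, 1.4, 2.2.
f(-1) ≈ 1.648721, f(-0.2) ≈ 1.105171, f(0.6) ≈ 0.740818, f(1.4) ≈ 0.496585, f(2.2) ≈ 0.332871.
Sum = Δt · [f(-1) + f(-0.2) + f(0.6) + f(1.4) + f(2.2)].
Sum ≈ 3.459333.

3.459333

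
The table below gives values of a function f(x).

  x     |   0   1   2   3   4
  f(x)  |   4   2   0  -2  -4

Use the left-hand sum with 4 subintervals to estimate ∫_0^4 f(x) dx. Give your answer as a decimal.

Δx = 1.
Sum = 1·[4 + 2 + 0 + (-2)] = 4.

4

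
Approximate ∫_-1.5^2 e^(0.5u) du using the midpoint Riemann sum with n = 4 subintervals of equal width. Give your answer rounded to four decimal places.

4.4562

Δu = (2 − (-1.5))/4 = 0.875.
Midpoints: -1.0625, -0.1875, 0.6875, 1.5625.
f(-1.0625) ≈ 0.5879, f(-0.1875) ≈ 0.9105, f(0.6875) ≈ 1.4102, f(1.5625) ≈ 2.1842.
Sum = Δu · [f(-1.0625) + f(-0.1875) + f(0.6875) + f(1.5625)].
Sum ≈ 4.4562.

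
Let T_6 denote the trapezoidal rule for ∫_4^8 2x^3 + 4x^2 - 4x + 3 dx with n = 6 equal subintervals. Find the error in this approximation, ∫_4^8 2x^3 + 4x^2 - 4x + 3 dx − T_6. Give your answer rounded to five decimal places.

Exact integral: ∫_4^8 f(x) dx ≈ 2433.3333333.
T_6 ≈ 2445.1851852.
Error ≈ 2433.3333333 − 2445.1851852 ≈ -11.85185.

-11.85185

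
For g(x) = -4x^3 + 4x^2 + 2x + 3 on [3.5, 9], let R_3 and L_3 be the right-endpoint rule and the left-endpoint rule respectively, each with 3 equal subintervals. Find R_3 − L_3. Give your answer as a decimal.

-4507.25

R_3 ≈ -7883.231481.
L_3 ≈ -3375.981481.
R_3 − L_3 = -4507.25.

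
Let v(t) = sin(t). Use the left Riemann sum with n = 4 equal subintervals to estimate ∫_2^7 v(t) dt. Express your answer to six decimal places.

-0.855884

Δt = (7 − 2)/4 = 1.25.
Left endpoints: 2, 3.25, 4.5, 5.75.
v(2) ≈ 0.909297, v(3.25) ≈ -0.108195, v(4.5) ≈ -0.977530, v(5.75) ≈ -0.508279.
Sum = Δt · [v(2) + v(3.25) + v(4.5) + v(5.75)].
Sum ≈ -0.855884.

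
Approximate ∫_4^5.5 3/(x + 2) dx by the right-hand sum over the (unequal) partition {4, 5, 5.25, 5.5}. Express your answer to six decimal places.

0.632020

Subinterval widths: 1, 0.25, 0.25.
Right endpoints: 5, 5.25, 5.5.
f(5) = 3/7, f(5.25) = 12/29, f(5.5) = 0.4.
Sum = Σ Δx_i · f(x_i).
Sum ≈ 0.632020.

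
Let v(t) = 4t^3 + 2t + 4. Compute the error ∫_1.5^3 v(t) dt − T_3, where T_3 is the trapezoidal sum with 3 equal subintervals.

Exact integral: ∫_1.5^3 v(t) dt = 88.6875.
T_3 = 90.375.
Error = 88.6875 − 90.375 = -1.6875.

-1.6875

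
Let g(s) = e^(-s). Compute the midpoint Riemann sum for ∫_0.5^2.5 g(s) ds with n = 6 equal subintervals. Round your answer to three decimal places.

0.522

Δs = (2.5 − 0.5)/6 = 1/3.
Midpoints: 2/3, 1, 4/3, 5/3, 2, 7/3.
g(2/3) ≈ 0.513, g(1) ≈ 0.368, g(4/3) ≈ 0.264, g(5/3) ≈ 0.189, g(2) ≈ 0.135, g(7/3) ≈ 0.097.
Sum = Δs · [g(2/3) + g(1) + g(4/3) + ...].
Sum ≈ 0.522.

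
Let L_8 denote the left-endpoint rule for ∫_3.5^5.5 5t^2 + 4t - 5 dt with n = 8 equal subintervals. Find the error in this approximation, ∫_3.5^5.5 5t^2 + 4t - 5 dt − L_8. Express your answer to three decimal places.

12.146

Exact integral: ∫_3.5^5.5 f(t) dt ≈ 231.83333.
L_8 = 219.6875.
Error ≈ 231.83333 − 219.6875 ≈ 12.146.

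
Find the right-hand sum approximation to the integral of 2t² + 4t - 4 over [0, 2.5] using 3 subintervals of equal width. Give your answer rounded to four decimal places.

Δt = (2.5 − 0)/3 = 5/6.
Right endpoints: 5/6, 5/3, 2.5.
f(5/6) = 13/18, f(5/3) = 74/9, f(2.5) = 18.5.
Sum = Δt · [f(5/6) + f(5/3) + f(2.5)].
Sum ≈ 22.8704.

22.8704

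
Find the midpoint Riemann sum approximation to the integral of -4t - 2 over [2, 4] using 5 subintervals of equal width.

Δt = (4 − 2)/5 = 0.4.
Midpoints: 2.2, 2.6, 3, 3.4, 3.8.
f(2.2) = -10.8, f(2.6) = -12.4, f(3) = -14, f(3.4) = -15.6, f(3.8) = -17.2.
Sum = Δt · [f(2.2) + f(2.6) + f(3) + f(3.4) + f(3.8)].
Sum = -28.

-28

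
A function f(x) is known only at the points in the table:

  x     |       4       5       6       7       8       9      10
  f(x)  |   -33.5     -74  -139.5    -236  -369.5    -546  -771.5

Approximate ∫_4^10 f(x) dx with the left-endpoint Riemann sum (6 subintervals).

Δx = 1.
Sum = 1·[(-33.5) + (-74) + (-139.5) + (-236) + (-369.5) + (-546)] = -1398.5.

-1398.5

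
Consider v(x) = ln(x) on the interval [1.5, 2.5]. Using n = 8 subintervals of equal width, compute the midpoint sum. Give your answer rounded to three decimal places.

0.683

Δx = (2.5 − 1.5)/8 = 0.125.
Midpoints: 1.5625, 1.6875, 1.8125, 1.9375, 2.0625, 2.1875, 2.3125, 2.4375.
v(1.5625) ≈ 0.446, v(1.6875) ≈ 0.523, v(1.8125) ≈ 0.595, v(1.9375) ≈ 0.661, v(2.0625) ≈ 0.724, v(2.1875) ≈ 0.783, v(2.3125) ≈ 0.838, v(2.4375) ≈ 0.891.
Sum = Δx · [v(1.5625) + v(1.6875) + v(1.8125) + ...].
Sum ≈ 0.683.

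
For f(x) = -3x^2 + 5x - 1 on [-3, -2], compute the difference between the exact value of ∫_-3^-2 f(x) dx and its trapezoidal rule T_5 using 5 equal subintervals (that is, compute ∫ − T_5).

0.02

Exact integral: ∫_-3^-2 f(x) dx = -32.5.
T_5 = -32.52.
Error = -32.5 − (-32.52) = 0.02.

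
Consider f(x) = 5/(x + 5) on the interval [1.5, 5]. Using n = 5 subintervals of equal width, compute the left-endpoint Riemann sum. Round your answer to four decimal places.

2.2509

Δx = (5 − 1.5)/5 = 0.7.
Left endpoints: 1.5, 2.2, 2.9, 3.6, 4.3.
f(1.5) = 10/13, f(2.2) = 25/36, f(2.9) = 50/79, f(3.6) = 25/43, f(4.3) = 50/93.
Sum = Δx · [f(1.5) + f(2.2) + f(2.9) + f(3.6) + f(4.3)].
Sum ≈ 2.2509.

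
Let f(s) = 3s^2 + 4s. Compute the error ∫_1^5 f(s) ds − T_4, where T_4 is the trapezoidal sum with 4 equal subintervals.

-2

Exact integral: ∫_1^5 f(s) ds = 172.
T_4 = 174.
Error = 172 − 174 = -2.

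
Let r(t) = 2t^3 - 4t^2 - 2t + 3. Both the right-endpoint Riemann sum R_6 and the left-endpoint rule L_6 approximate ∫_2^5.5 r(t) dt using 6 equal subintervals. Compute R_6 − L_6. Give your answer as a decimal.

R_6 ≈ 286.0054977.
L_6 ≈ 166.5679977.
R_6 − L_6 = 119.4375.

119.4375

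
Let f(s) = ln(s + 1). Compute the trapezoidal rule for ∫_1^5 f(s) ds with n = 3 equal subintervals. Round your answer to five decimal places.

5.31583

Δs = (5 − 1)/3 = 4/3.
f(1) ≈ 0.69315, f(7/3) ≈ 1.20397, f(11/3) ≈ 1.54045, f(5) ≈ 1.79176.
T_3 = (Δs/2)·[f(s_0) + 2f(s_1) + 2f(s_2) + f(s_3)].
Sum ≈ 5.31583.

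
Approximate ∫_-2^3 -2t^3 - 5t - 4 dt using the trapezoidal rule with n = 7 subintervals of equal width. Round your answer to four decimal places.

Δt = (3 − (-2))/7 = 5/7.
f(-2) = 22, f(-9/7) = 2291/343, f(-4/7) = -264/343, f(1/7) = -1619/343, f(6/7) = -3274/343, f(11/7) = -6729/343, f(16/7) = -13484/343, f(3) = -73.
T_7 = (Δt/2)·[f(t_0) + 2f(t_1) + ... + 2f(t_{6}) + f(t_7)].
Sum ≈ -66.2755.

-66.2755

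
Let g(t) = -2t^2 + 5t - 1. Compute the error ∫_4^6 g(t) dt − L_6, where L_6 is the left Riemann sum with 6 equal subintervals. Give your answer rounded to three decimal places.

-4.926

Exact integral: ∫_4^6 g(t) dt ≈ -53.33333.
L_6 ≈ -48.40741.
Error ≈ -53.33333 − (-48.40741) ≈ -4.926.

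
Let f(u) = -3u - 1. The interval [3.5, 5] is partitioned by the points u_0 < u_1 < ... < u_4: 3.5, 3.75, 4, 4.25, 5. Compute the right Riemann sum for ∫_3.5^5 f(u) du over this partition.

-21.75

Subinterval widths: 0.25, 0.25, 0.25, 0.75.
Right endpoints: 3.75, 4, 4.25, 5.
f(3.75) = -12.25, f(4) = -13, f(4.25) = -13.75, f(5) = -16.
Sum = Σ Δu_i · f(u_i).
Sum = -21.75.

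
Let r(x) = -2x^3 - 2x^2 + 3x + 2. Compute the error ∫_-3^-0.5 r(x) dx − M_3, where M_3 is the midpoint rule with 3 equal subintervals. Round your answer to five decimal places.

Exact integral: ∫_-3^-0.5 r(x) dx ≈ 14.4270833.
M_3 ≈ 13.1973380.
Error ≈ 14.4270833 − 13.1973380 ≈ 1.22975.

1.22975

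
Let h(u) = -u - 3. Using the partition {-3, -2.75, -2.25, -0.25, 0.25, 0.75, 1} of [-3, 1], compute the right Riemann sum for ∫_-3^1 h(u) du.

-10.4375

Subinterval widths: 0.25, 0.5, 2, 0.5, 0.5, 0.25.
Right endpoints: -2.75, -2.25, -0.25, 0.25, 0.75, 1.
h(-2.75) = -0.25, h(-2.25) = -0.75, h(-0.25) = -2.75, h(0.25) = -3.25, h(0.75) = -3.75, h(1) = -4.
Sum = Σ Δu_i · h(u_i).
Sum = -10.4375.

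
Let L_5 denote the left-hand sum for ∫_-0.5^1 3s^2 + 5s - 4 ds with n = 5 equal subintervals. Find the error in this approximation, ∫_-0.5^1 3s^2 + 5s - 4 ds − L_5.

1.395

Exact integral: ∫_-0.5^1 f(s) ds = -3.
L_5 = -4.395.
Error = -3 − (-4.395) = 1.395.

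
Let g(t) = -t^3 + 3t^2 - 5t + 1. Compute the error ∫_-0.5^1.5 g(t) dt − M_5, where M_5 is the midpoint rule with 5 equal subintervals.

Exact integral: ∫_-0.5^1.5 g(t) dt = -0.75.
M_5 = -0.79.
Error = -0.75 − (-0.79) = 0.04.

0.04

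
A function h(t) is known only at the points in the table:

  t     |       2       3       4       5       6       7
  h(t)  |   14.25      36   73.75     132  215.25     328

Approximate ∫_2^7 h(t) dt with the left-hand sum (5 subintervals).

Δt = 1.
Sum = 1·[14.25 + 36 + 73.75 + 132 + 215.25] = 471.25.

471.25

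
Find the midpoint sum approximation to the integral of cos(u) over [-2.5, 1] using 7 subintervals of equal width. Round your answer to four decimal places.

Δu = (1 − (-2.5))/7 = 0.5.
Midpoints: -2.25, -1.75, -1.25, -0.75, -0.25, 0.25, 0.75.
f(-2.25) ≈ -0.6282, f(-1.75) ≈ -0.1782, f(-1.25) ≈ 0.3153, f(-0.75) ≈ 0.7317, f(-0.25) ≈ 0.9689, f(0.25) ≈ 0.9689, f(0.75) ≈ 0.7317.
Sum = Δu · [f(-2.25) + f(-1.75) + f(-1.25) + ...].
Sum ≈ 1.4551.

1.4551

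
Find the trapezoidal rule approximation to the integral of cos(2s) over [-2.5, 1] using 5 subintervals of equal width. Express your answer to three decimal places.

-0.021

Δs = (1 − (-2.5))/5 = 0.7.
f(-2.5) ≈ 0.284, f(-1.8) ≈ -0.897, f(-1.1) ≈ -0.589, f(-0.4) ≈ 0.697, f(0.3) ≈ 0.825, f(1) ≈ -0.416.
T_5 = (Δs/2)·[f(s_0) + 2f(s_1) + ... + 2f(s_{4}) + f(s_5)].
Sum ≈ -0.021.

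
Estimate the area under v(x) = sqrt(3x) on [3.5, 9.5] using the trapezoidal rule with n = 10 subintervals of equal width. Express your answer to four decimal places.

Δx = (9.5 − 3.5)/10 = 0.6.
v(3.5) ≈ 3.2404, v(4.1) ≈ 3.5071, v(4.7) ≈ 3.7550, v(5.3) ≈ 3.9875, v(5.9) ≈ 4.2071, v(6.5) ≈ 4.4159, v(7.1) ≈ 4.6152, v(7.7) ≈ 4.8062, v(8.3) ≈ 4.9900, v(8.9) ≈ 5.1672, v(9.5) ≈ 5.3385.
T_10 = (Δx/2)·[v(x_0) + 2v(x_1) + ... + 2v(x_{9}) + v(x_10)].
Sum ≈ 26.2444.

26.2444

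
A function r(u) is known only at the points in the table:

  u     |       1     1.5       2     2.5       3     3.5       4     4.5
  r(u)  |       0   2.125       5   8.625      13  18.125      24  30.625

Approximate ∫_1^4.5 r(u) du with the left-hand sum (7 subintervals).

Δu = 0.5.
Sum = 0.5·[0 + 2.125 + 5 + 8.625 + 13 + 18.125 + 24] = 35.4375.

35.4375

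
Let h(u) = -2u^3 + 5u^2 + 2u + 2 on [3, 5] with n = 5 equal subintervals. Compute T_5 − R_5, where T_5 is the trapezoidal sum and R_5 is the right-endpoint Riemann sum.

T_5 = -89.68.
R_5 = -112.08.
T_5 − R_5 = 22.4.

22.4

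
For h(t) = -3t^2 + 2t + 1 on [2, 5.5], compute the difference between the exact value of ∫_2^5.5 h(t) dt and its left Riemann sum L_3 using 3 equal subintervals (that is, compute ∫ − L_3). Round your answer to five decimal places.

Exact integral: ∫_2^5.5 h(t) dt = -128.625.
L_3 ≈ -89.1527778.
Error ≈ -128.625 − (-89.1527778) ≈ -39.47222.

-39.47222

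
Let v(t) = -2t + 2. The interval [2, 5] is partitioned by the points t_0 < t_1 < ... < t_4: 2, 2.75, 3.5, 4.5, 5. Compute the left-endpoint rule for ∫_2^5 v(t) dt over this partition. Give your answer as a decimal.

Subinterval widths: 0.75, 0.75, 1, 0.5.
Left endpoints: 2, 2.75, 3.5, 4.5.
v(2) = -2, v(2.75) = -3.5, v(3.5) = -5, v(4.5) = -7.
Sum = Σ Δt_i · v(t_i).
Sum = -12.625.

-12.625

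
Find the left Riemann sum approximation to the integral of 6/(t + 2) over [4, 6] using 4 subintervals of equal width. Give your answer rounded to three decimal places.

1.790

Δt = (6 − 4)/4 = 0.5.
Left endpoints: 4, 4.5, 5, 5.5.
f(4) = 1, f(4.5) = 12/13, f(5) = 6/7, f(5.5) = 0.8.
Sum = Δt · [f(4) + f(4.5) + f(5) + f(5.5)].
Sum ≈ 1.790.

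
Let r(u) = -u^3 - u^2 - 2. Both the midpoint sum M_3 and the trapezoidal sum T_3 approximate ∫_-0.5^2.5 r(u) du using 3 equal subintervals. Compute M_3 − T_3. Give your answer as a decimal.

M_3 = -20.
T_3 = -23.
M_3 − T_3 = 3.

3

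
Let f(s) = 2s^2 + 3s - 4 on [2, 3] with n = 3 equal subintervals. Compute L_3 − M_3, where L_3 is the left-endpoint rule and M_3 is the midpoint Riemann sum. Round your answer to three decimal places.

-2.111

L_3 ≈ 14.03704.
M_3 ≈ 16.14815.
L_3 − M_3 ≈ -2.111.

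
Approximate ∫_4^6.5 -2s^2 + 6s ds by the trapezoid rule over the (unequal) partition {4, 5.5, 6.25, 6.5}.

-62.9375

Subinterval widths: 1.5, 0.75, 0.25.
f(4) = -8, f(5.5) = -27.5, f(6.25) = -40.625, f(6.5) = -45.5.
On each subinterval the trapezoid contributes (Δs_i/2)·[f(s_{i-1}) + f(s_i)].
Sum = -62.9375.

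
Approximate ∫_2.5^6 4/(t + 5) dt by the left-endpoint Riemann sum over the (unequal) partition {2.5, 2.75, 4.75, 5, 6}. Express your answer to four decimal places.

Subinterval widths: 0.25, 2, 0.25, 1.
Left endpoints: 2.5, 2.75, 4.75, 5.
f(2.5) = 8/15, f(2.75) = 16/31, f(4.75) = 16/39, f(5) = 0.4.
Sum = Σ Δt_i · f(t_i).
Sum ≈ 1.6682.

1.6682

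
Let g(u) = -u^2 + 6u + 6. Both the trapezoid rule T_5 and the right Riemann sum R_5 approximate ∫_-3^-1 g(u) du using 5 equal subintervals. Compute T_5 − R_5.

T_5 = -20.72.
R_5 = -16.72.
T_5 − R_5 = -4.

-4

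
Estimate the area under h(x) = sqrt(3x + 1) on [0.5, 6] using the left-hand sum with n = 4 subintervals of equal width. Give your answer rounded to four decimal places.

15.5245

Δx = (6 − 0.5)/4 = 1.375.
Left endpoints: 0.5, 1.875, 3.25, 4.625.
h(0.5) ≈ 1.5811, h(1.875) ≈ 2.5739, h(3.25) ≈ 3.2787, h(4.625) ≈ 3.8568.
Sum = Δx · [h(0.5) + h(1.875) + h(3.25) + h(4.625)].
Sum ≈ 15.5245.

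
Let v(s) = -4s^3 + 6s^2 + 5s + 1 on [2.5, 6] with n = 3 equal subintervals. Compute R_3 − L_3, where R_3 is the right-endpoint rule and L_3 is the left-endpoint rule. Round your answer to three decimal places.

-706.417

R_3 = -1167.25.
L_3 ≈ -460.83333.
R_3 − L_3 ≈ -706.417.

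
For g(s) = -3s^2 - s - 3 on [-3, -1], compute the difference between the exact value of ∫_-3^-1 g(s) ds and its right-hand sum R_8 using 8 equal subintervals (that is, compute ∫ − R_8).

Exact integral: ∫_-3^-1 g(s) ds = -28.
R_8 = -25.3125.
Error = -28 − (-25.3125) = -2.6875.

-2.6875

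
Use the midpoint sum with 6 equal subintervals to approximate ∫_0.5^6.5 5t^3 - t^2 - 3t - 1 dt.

Δt = (6.5 − 0.5)/6 = 1.
Midpoints: 1, 2, 3, 4, 5, 6.
f(1) = 0, f(2) = 29, f(3) = 116, f(4) = 291, f(5) = 584, f(6) = 1025.
Sum = Δt · [f(1) + f(2) + f(3) + ...].
Sum = 2045.

2045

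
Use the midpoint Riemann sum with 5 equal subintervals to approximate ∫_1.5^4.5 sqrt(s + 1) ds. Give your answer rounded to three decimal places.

5.965

Δs = (4.5 − 1.5)/5 = 0.6.
Midpoints: 1.8, 2.4, 3, 3.6, 4.2.
f(1.8) ≈ 1.673, f(2.4) ≈ 1.844, f(3) ≈ 2.000, f(3.6) ≈ 2.145, f(4.2) ≈ 2.280.
Sum = Δs · [f(1.8) + f(2.4) + f(3) + f(3.6) + f(4.2)].
Sum ≈ 5.965.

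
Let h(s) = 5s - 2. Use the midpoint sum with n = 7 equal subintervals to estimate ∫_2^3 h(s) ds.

Δs = (3 − 2)/7 = 1/7.
Midpoints: 29/14, 31/14, 33/14, 2.5, 37/14, 39/14, 41/14.
h(29/14) = 117/14, h(31/14) = 127/14, h(33/14) = 137/14, h(2.5) = 10.5, h(37/14) = 157/14, h(39/14) = 167/14, h(41/14) = 177/14.
Sum = Δs · [h(29/14) + h(31/14) + h(33/14) + ...].
Sum = 10.5.

10.5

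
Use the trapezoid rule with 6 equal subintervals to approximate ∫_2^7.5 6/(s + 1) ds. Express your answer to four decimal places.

6.2892

Δs = (7.5 − 2)/6 = 11/12.
f(2) = 2, f(35/12) = 72/47, f(23/6) = 36/29, f(4.75) = 24/23, f(17/3) = 0.9, f(79/12) = 72/91, f(7.5) = 12/17.
T_6 = (Δs/2)·[f(s_0) + 2f(s_1) + ... + 2f(s_{5}) + f(s_6)].
Sum ≈ 6.2892.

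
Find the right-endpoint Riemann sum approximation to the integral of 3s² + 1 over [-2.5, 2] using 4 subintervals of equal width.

Δs = (2 − (-2.5))/4 = 1.125.
Right endpoints: -1.375, -0.25, 0.875, 2.
f(-1.375) = 6.671875, f(-0.25) = 1.1875, f(0.875) = 3.296875, f(2) = 13.
Sum = Δs · [f(-1.375) + f(-0.25) + f(0.875) + f(2)].
Sum = 27.17578125.

27.17578125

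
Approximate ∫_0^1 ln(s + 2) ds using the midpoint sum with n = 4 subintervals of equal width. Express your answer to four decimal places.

0.9100

Δs = (1 − 0)/4 = 0.25.
Midpoints: 0.125, 0.375, 0.625, 0.875.
f(0.125) ≈ 0.7538, f(0.375) ≈ 0.8650, f(0.625) ≈ 0.9651, f(0.875) ≈ 1.0561.
Sum = Δs · [f(0.125) + f(0.375) + f(0.625) + f(0.875)].
Sum ≈ 0.9100.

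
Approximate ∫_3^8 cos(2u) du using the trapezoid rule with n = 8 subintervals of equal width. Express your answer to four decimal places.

-0.0037

Δu = (8 − 3)/8 = 0.625.
f(3) ≈ 0.9602, f(3.625) ≈ 0.5679, f(4.25) ≈ -0.6020, f(4.875) ≈ -0.9476, f(5.5) ≈ 0.0044, f(6.125) ≈ 0.9504, f(6.75) ≈ 0.5949, f(7.375) ≈ -0.5752, f(8) ≈ -0.9577.
T_8 = (Δu/2)·[f(u_0) + 2f(u_1) + ... + 2f(u_{7}) + f(u_8)].
Sum ≈ -0.0037.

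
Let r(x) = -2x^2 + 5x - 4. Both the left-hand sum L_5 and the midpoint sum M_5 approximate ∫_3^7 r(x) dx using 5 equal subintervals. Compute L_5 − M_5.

22.72

L_5 = -103.52.
M_5 = -126.24.
L_5 − M_5 = 22.72.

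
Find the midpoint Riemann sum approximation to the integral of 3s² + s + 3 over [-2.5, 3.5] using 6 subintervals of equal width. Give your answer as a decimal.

Δs = (3.5 − (-2.5))/6 = 1.
Midpoints: -2, -1, 0, 1, 2, 3.
f(-2) = 13, f(-1) = 5, f(0) = 3, f(1) = 7, f(2) = 17, f(3) = 33.
Sum = Δs · [f(-2) + f(-1) + f(0) + ...].
Sum = 78.

78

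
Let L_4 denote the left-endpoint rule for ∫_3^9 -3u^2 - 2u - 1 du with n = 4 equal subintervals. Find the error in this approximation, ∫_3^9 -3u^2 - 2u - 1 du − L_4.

Exact integral: ∫_3^9 f(u) du = -780.
L_4 = -615.75.
Error = -780 − (-615.75) = -164.25.

-164.25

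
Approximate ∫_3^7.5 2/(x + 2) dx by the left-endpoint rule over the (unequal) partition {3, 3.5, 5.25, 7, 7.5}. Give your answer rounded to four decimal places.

Subinterval widths: 0.5, 1.75, 1.75, 0.5.
Left endpoints: 3, 3.5, 5.25, 7.
f(3) = 0.4, f(3.5) = 4/11, f(5.25) = 8/29, f(7) = 2/9.
Sum = Σ Δx_i · f(x_i).
Sum ≈ 1.4302.

1.4302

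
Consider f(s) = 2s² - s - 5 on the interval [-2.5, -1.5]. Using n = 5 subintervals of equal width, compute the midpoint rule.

Δs = (-1.5 − (-2.5))/5 = 0.2.
Midpoints: -2.4, -2.2, -2, -1.8, -1.6.
f(-2.4) = 8.92, f(-2.2) = 6.88, f(-2) = 5, f(-1.8) = 3.28, f(-1.6) = 1.72.
Sum = Δs · [f(-2.4) + f(-2.2) + f(-2) + f(-1.8) + f(-1.6)].
Sum = 5.16.

5.16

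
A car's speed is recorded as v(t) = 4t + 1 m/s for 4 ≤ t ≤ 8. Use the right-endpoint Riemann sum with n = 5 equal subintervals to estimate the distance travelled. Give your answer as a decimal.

Δt = (8 − 4)/5 = 0.8.
Right endpoints: 4.8, 5.6, 6.4, 7.2, 8.
v(4.8) = 20.2, v(5.6) = 23.4, v(6.4) = 26.6, v(7.2) = 29.8, v(8) = 33.
Sum = Δt · [v(4.8) + v(5.6) + v(6.4) + v(7.2) + v(8)].
Sum = 106.4.

106.4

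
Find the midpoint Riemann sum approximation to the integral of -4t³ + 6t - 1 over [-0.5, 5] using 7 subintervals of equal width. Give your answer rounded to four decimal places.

-548.5478

Δt = (5 − (-0.5))/7 = 11/14.
Midpoints: -3/28, 19/28, 41/28, 2.25, 85/28, 107/28, 129/28.
f(-3/28) = -8989/5488, f(19/28) = 9997/5488, f(41/28) = -26193/5488, f(2.25) = -33.0625, f(85/28) = -519653/5488, f(107/28) = -1104699/5488, f(129/28) = -2000473/5488.
Sum = Δt · [f(-3/28) + f(19/28) + f(41/28) + ...].
Sum ≈ -548.5478.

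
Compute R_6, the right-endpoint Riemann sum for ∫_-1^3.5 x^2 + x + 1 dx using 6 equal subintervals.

31.078125

Δx = (3.5 − (-1))/6 = 0.75.
Right endpoints: -0.25, 0.5, 1.25, 2, 2.75, 3.5.
f(-0.25) = 0.8125, f(0.5) = 1.75, f(1.25) = 3.8125, f(2) = 7, f(2.75) = 11.3125, f(3.5) = 16.75.
Sum = Δx · [f(-0.25) + f(0.5) + f(1.25) + ...].
Sum = 31.078125.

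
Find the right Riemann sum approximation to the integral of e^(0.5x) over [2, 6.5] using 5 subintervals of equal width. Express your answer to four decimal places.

Δx = (6.5 − 2)/5 = 0.9.
Right endpoints: 2.9, 3.8, 4.7, 5.6, 6.5.
f(2.9) ≈ 4.2631, f(3.8) ≈ 6.6859, f(4.7) ≈ 10.4856, f(5.6) ≈ 16.4446, f(6.5) ≈ 25.7903.
Sum = Δx · [f(2.9) + f(3.8) + f(4.7) + f(5.6) + f(6.5)].
Sum ≈ 57.3026.

57.3026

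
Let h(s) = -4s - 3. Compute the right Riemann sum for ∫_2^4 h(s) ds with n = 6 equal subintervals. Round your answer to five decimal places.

Δs = (4 − 2)/6 = 1/3.
Right endpoints: 7/3, 8/3, 3, 10/3, 11/3, 4.
h(7/3) = -37/3, h(8/3) = -41/3, h(3) = -15, h(10/3) = -49/3, h(11/3) = -53/3, h(4) = -19.
Sum = Δs · [h(7/3) + h(8/3) + h(3) + ...].
Sum ≈ -31.33333.

-31.33333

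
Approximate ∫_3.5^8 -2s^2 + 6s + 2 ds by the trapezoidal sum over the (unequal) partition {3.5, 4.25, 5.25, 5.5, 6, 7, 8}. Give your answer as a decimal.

Subinterval widths: 0.75, 1, 0.25, 0.5, 1, 1.
f(3.5) = -1.5, f(4.25) = -8.625, f(5.25) = -21.625, f(5.5) = -25.5, f(6) = -34, f(7) = -54, f(8) = -78.
On each subinterval the trapezoid contributes (Δs_i/2)·[f(s_{i-1}) + f(s_i)].
Sum = -149.6875.

-149.6875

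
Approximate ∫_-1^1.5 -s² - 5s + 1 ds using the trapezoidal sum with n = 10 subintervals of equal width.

-2.109375

Δs = (1.5 − (-1))/10 = 0.25.
f(-1) = 5, f(-0.75) = 4.1875, f(-0.5) = 3.25, f(-0.25) = 2.1875, f(0) = 1, f(0.25) = -0.3125, f(0.5) = -1.75, f(0.75) = -3.3125, f(1) = -5, f(1.25) = -6.8125, f(1.5) = -8.75.
T_10 = (Δs/2)·[f(s_0) + 2f(s_1) + ... + 2f(s_{9}) + f(s_10)].
Sum = -2.109375.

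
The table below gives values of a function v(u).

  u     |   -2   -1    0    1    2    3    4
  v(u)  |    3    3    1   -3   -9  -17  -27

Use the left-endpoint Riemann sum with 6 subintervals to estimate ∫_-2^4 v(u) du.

-22

Δu = 1.
Sum = 1·[3 + 3 + 1 + (-3) + (-9) + (-17)] = -22.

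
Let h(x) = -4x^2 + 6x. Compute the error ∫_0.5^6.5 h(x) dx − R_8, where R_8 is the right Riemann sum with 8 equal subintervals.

51.75

Exact integral: ∫_0.5^6.5 h(x) dx = -240.
R_8 = -291.75.
Error = -240 − (-291.75) = 51.75.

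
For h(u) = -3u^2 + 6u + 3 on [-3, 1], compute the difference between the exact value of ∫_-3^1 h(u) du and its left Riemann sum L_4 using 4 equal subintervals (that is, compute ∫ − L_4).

26

Exact integral: ∫_-3^1 h(u) du = -40.
L_4 = -66.
Error = -40 − (-66) = 26.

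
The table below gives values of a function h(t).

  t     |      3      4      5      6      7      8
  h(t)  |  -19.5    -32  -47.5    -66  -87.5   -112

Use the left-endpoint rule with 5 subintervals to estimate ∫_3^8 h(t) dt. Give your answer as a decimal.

Δt = 1.
Sum = 1·[(-19.5) + (-32) + (-47.5) + (-66) + (-87.5)] = -252.5.

-252.5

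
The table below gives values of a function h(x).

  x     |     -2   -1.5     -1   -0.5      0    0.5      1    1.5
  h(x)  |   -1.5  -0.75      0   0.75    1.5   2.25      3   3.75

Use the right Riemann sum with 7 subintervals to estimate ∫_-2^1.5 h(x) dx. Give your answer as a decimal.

5.25

Δx = 0.5.
Sum = 0.5·[(-0.75) + 0 + 0.75 + 1.5 + 2.25 + 3 + 3.75] = 5.25.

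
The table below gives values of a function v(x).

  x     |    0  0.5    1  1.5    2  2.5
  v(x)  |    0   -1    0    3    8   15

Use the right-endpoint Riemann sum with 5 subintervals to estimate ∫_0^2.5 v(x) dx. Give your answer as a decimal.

12.5

Δx = 0.5.
Sum = 0.5·[(-1) + 0 + 3 + 8 + 15] = 12.5.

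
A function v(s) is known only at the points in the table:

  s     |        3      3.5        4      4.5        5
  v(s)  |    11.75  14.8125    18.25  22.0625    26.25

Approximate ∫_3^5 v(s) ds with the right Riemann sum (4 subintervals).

40.6875

Δs = 0.5.
Sum = 0.5·[14.8125 + 18.25 + 22.0625 + 26.25] = 40.6875.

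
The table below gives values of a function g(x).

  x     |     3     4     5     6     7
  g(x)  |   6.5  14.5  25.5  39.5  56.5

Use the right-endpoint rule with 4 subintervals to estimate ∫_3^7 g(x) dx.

Δx = 1.
Sum = 1·[14.5 + 25.5 + 39.5 + 56.5] = 136.

136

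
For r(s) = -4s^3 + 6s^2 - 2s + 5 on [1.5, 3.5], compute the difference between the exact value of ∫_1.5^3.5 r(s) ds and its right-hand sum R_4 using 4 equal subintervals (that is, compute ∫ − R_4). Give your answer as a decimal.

27.5

Exact integral: ∫_1.5^3.5 r(s) ds = -66.
R_4 = -93.5.
Error = -66 − (-93.5) = 27.5.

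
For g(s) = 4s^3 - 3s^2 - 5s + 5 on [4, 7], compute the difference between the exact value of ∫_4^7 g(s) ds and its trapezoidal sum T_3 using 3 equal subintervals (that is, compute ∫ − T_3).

Exact integral: ∫_4^7 g(s) ds = 1798.5.
T_3 = 1830.
Error = 1798.5 − 1830 = -31.5.

-31.5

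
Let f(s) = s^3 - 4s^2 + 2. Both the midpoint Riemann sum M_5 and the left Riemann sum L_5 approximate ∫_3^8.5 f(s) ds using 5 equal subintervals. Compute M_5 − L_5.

161.7240625

M_5 = 505.5840625.
L_5 = 343.86.
M_5 − L_5 = 161.7240625.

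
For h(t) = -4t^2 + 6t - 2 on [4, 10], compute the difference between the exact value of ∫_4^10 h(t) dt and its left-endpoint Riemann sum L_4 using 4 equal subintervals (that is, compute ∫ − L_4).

Exact integral: ∫_4^10 h(t) dt = -1008.
L_4 = -792.
Error = -1008 − (-792) = -216.

-216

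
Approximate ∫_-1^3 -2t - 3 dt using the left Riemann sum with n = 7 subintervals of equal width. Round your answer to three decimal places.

Δt = (3 − (-1))/7 = 4/7.
Left endpoints: -1, -3/7, 1/7, 5/7, 9/7, 13/7, 17/7.
f(-1) = -1, f(-3/7) = -15/7, f(1/7) = -23/7, f(5/7) = -31/7, f(9/7) = -39/7, f(13/7) = -47/7, f(17/7) = -55/7.
Sum = Δt · [f(-1) + f(-3/7) + f(1/7) + ...].
Sum ≈ -17.714.

-17.714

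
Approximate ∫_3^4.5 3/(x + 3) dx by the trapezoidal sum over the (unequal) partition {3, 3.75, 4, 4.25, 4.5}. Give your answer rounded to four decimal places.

Subinterval widths: 0.75, 0.25, 0.25, 0.25.
f(3) = 0.5, f(3.75) = 4/9, f(4) = 3/7, f(4.25) = 12/29, f(4.5) = 0.4.
On each subinterval the trapezoid contributes (Δx_i/2)·[f(x_{i-1}) + f(x_i)].
Sum ≈ 0.6703.

0.6703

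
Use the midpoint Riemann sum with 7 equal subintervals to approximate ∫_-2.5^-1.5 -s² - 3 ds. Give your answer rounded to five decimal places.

-7.08163

Δs = (-1.5 − (-2.5))/7 = 1/7.
Midpoints: -17/7, -16/7, -15/7, -2, -13/7, -12/7, -11/7.
f(-17/7) = -436/49, f(-16/7) = -403/49, f(-15/7) = -372/49, f(-2) = -7, f(-13/7) = -316/49, f(-12/7) = -291/49, f(-11/7) = -268/49.
Sum = Δs · [f(-17/7) + f(-16/7) + f(-15/7) + ...].
Sum ≈ -7.08163.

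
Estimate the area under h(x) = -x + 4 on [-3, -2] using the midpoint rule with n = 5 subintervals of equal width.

6.5

Δx = (-2 − (-3))/5 = 0.2.
Midpoints: -2.9, -2.7, -2.5, -2.3, -2.1.
h(-2.9) = 6.9, h(-2.7) = 6.7, h(-2.5) = 6.5, h(-2.3) = 6.3, h(-2.1) = 6.1.
Sum = Δx · [h(-2.9) + h(-2.7) + h(-2.5) + h(-2.3) + h(-2.1)].
Sum = 6.5.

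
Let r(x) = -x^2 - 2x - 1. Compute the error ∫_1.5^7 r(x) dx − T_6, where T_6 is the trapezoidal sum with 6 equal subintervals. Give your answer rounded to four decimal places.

Exact integral: ∫_1.5^7 r(x) dx ≈ -165.458333.
T_6 ≈ -166.228588.
Error ≈ -165.458333 − (-166.228588) ≈ 0.7703.

0.7703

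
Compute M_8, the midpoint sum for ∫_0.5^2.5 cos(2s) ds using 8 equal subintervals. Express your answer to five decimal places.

Δs = (2.5 − 0.5)/8 = 0.25.
Midpoints: 0.625, 0.875, 1.125, 1.375, 1.625, 1.875, 2.125, 2.375.
f(0.625) ≈ 0.31532, f(0.875) ≈ -0.17825, f(1.125) ≈ -0.62817, f(1.375) ≈ -0.92430, f(1.625) ≈ -0.99413, f(1.875) ≈ -0.82056, f(2.125) ≈ -0.44609, f(2.375) ≈ 0.03760.
Sum = Δs · [f(0.625) + f(0.875) + f(1.125) + ...].
Sum ≈ -0.90964.

-0.90964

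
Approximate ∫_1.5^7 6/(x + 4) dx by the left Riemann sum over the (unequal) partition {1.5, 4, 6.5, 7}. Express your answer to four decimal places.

Subinterval widths: 2.5, 2.5, 0.5.
Left endpoints: 1.5, 4, 6.5.
f(1.5) = 12/11, f(4) = 0.75, f(6.5) = 4/7.
Sum = Σ Δx_i · f(x_i).
Sum ≈ 4.8880.

4.8880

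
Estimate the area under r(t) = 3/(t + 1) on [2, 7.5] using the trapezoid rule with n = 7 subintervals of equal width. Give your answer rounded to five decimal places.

Δt = (7.5 − 2)/7 = 11/14.
r(2) = 1, r(39/14) = 42/53, r(25/7) = 0.65625, r(61/14) = 0.56, r(36/7) = 21/43, r(83/14) = 42/97, r(47/7) = 7/18, r(7.5) = 6/17.
T_7 = (Δt/2)·[r(t_0) + 2r(t_1) + ... + 2r(t_{6}) + r(t_7)].
Sum ≈ 3.13926.

3.13926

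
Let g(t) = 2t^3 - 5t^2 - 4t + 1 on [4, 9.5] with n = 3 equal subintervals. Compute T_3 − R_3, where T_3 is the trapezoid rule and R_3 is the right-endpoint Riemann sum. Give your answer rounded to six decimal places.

T_3 ≈ 2588.61574074.
R_3 ≈ 3682.65740741.
T_3 − R_3 ≈ -1094.041667.

-1094.041667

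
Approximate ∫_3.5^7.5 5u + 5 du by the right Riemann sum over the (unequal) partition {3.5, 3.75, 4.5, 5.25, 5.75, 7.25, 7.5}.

Subinterval widths: 0.25, 0.75, 0.75, 0.5, 1.5, 0.25.
Right endpoints: 3.75, 4.5, 5.25, 5.75, 7.25, 7.5.
f(3.75) = 23.75, f(4.5) = 27.5, f(5.25) = 31.25, f(5.75) = 33.75, f(7.25) = 41.25, f(7.5) = 42.5.
Sum = Σ Δu_i · f(u_i).
Sum = 139.375.

139.375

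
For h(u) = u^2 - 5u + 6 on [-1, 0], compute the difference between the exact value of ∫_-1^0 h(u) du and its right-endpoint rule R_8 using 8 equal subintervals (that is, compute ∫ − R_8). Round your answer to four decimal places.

Exact integral: ∫_-1^0 h(u) du ≈ 8.833333.
R_8 = 8.4609375.
Error ≈ 8.833333 − 8.4609375 ≈ 0.3724.

0.3724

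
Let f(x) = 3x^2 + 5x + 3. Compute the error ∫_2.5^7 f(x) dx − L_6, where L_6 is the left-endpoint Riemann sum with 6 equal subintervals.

Exact integral: ∫_2.5^7 f(x) dx = 447.75.
L_6 = 392.484375.
Error = 447.75 − 392.484375 = 55.265625.

55.265625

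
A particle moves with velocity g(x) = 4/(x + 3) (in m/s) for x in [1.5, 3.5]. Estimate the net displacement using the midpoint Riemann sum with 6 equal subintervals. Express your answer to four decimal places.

1.4704

Δx = (3.5 − 1.5)/6 = 1/3.
Midpoints: 5/3, 2, 7/3, 8/3, 3, 10/3.
g(5/3) = 6/7, g(2) = 0.8, g(7/3) = 0.75, g(8/3) = 12/17, g(3) = 2/3, g(10/3) = 12/19.
Sum = Δx · [g(5/3) + g(2) + g(7/3) + ...].
Sum ≈ 1.4704.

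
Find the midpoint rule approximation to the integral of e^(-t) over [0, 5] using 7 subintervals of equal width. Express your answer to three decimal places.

0.972

Δt = (5 − 0)/7 = 5/7.
Midpoints: 5/14, 15/14, 25/14, 2.5, 45/14, 55/14, 65/14.
f(5/14) ≈ 0.700, f(15/14) ≈ 0.343, f(25/14) ≈ 0.168, f(2.5) ≈ 0.082, f(45/14) ≈ 0.040, f(55/14) ≈ 0.020, f(65/14) ≈ 0.010.
Sum = Δt · [f(5/14) + f(15/14) + f(25/14) + ...].
Sum ≈ 0.972.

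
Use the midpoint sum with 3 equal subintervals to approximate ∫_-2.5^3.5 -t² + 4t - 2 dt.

-17.5

Δt = (3.5 − (-2.5))/3 = 2.
Midpoints: -1.5, 0.5, 2.5.
f(-1.5) = -10.25, f(0.5) = -0.25, f(2.5) = 1.75.
Sum = Δt · [f(-1.5) + f(0.5) + f(2.5)].
Sum = -17.5.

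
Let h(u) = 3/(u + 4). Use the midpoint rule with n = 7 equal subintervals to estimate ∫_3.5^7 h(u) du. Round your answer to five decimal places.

1.14868

Δu = (7 − 3.5)/7 = 0.5.
Midpoints: 3.75, 4.25, 4.75, 5.25, 5.75, 6.25, 6.75.
h(3.75) = 12/31, h(4.25) = 4/11, h(4.75) = 12/35, h(5.25) = 12/37, h(5.75) = 4/13, h(6.25) = 12/41, h(6.75) = 12/43.
Sum = Δu · [h(3.75) + h(4.25) + h(4.75) + ...].
Sum ≈ 1.14868.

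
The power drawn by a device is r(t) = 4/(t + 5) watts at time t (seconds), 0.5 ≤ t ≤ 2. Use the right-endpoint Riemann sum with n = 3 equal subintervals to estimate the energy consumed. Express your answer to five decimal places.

Δt = (2 − 0.5)/3 = 0.5.
Right endpoints: 1, 1.5, 2.
r(1) = 2/3, r(1.5) = 8/13, r(2) = 4/7.
Sum = Δt · [r(1) + r(1.5) + r(2)].
Sum ≈ 0.92674.

0.92674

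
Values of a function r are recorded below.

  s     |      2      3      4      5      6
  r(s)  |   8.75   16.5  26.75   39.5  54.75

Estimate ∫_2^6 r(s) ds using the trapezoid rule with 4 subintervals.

Δs = 1.
T_4 = (1/2)·[8.75 + 2·16.5 + 2·26.75 + 2·39.5 + 54.75] = 114.5.

114.5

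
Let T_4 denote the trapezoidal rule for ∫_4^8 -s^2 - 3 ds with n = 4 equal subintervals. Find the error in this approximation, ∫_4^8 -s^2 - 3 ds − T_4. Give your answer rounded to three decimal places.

0.667

Exact integral: ∫_4^8 f(s) ds ≈ -161.33333.
T_4 = -162.
Error ≈ -161.33333 − (-162) ≈ 0.667.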